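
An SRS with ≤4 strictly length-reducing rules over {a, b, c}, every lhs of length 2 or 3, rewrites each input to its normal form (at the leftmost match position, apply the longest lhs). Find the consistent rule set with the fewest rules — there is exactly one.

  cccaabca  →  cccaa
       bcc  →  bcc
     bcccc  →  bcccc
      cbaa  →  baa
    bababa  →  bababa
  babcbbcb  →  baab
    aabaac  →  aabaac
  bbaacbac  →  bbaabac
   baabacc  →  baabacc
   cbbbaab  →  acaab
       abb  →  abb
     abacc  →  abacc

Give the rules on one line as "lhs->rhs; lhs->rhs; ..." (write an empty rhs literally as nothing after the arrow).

  | cccaabca => cccaa
  | bcc
  | bcccc
  | cbaa => baa

bbb->ac; bca->; cb->b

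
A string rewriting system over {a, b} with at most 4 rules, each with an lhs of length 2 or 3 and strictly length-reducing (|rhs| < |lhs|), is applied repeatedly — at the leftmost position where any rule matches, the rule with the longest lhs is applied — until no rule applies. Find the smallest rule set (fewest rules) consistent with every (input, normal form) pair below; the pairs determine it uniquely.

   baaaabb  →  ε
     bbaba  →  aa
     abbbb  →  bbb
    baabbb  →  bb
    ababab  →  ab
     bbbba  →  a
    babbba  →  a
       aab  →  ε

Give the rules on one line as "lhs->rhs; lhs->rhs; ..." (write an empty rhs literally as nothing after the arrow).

  | baaaabb => aaaabb => aab => ε
  | bbaba => baba => aba => aa
  | abbbb => bbb
  | baabbb => aabbb => bb

aab->; abb->b; ba->a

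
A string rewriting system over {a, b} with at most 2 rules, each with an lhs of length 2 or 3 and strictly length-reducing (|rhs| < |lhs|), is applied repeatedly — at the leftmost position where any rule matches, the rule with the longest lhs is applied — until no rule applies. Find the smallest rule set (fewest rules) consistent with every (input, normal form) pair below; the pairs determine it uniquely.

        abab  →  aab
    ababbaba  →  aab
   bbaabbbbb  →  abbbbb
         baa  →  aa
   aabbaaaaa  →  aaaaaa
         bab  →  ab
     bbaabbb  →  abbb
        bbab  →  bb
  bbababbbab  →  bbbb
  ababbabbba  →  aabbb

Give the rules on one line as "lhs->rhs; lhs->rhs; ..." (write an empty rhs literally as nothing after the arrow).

  | abab => aab
  | ababbaba => aabbaba => aabba => aab
  | bbaabbbbb => babbbbb => abbbbb
  | baa => aa

ba->a; bba->b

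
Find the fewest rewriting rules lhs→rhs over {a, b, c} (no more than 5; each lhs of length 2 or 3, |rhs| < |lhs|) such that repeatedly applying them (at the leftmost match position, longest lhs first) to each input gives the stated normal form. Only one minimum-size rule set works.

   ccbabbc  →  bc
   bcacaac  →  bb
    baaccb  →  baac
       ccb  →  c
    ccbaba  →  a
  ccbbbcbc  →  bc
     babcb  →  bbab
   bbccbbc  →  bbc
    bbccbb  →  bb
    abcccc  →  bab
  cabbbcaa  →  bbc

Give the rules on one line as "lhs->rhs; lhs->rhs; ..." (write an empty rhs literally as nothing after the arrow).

abc->ba; ca->c; cb->; ccc->b

  | ccbabbc => cabbc => cbbc => bc
  | bcacaac => bccaac => bccac => bccc => bb
  | baaccb => baac
  | ccb => c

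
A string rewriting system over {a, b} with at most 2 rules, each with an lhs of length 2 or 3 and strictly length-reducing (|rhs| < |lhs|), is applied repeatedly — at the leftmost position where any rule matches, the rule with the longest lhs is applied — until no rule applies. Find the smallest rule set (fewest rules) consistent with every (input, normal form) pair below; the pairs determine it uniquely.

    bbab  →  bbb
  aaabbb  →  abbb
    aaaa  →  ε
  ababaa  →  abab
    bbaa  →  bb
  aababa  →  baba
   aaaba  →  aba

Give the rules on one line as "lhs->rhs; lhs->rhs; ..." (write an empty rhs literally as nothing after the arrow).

aa->; bba->bb

  | bbab => bbb
  | aaabbb => abbb
  | aaaa => aa => ε
  | ababaa => abab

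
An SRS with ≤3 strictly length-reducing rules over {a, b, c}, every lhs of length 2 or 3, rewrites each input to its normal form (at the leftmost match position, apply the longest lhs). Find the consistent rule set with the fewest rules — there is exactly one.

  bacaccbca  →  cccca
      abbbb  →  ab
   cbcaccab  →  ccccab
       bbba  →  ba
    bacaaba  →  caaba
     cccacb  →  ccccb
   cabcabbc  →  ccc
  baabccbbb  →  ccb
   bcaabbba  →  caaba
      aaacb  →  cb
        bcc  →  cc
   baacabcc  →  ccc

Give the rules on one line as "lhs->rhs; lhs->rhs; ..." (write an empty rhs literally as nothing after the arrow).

ac->c; bb->b; bc->c

  | bacaccbca => bcaccbca => caccbca => cccbca => cccca
  | abbbb => abbb => abb => ab
  | cbcaccab => ccaccab => ccccab
  | bbba => bba => ba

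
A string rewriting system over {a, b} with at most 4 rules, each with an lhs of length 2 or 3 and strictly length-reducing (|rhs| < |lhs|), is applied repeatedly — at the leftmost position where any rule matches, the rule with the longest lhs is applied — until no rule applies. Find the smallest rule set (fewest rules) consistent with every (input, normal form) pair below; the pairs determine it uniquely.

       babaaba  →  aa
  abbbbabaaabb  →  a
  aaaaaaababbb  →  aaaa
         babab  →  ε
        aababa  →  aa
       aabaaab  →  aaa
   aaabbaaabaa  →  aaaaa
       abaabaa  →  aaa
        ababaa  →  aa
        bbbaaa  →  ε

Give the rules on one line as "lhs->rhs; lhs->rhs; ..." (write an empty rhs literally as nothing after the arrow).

ab->; ba->; bab->ab

  | babaaba => abaaba => aaba => aa
  | abbbbabaaabb => bbbabaaabb => bbabaaabb => babaaabb => abaaabb => aaabb => aab => a
  | aaaaaaababbb => aaaaaaabbb => aaaaaabb => aaaaab => aaaa
  | babab => abab => ab => ε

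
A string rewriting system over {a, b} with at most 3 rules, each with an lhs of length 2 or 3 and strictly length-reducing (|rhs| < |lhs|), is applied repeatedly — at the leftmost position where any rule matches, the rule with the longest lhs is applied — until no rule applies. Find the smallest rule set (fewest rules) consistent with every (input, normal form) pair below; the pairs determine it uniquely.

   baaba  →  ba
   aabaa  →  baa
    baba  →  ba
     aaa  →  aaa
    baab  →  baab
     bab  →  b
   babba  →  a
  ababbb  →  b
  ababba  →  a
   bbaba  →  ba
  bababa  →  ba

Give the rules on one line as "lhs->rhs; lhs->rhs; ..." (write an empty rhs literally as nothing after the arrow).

  | baaba => baba => ba
  | aabaa => abaa => baa
  | baba => ba
  | aaa

aba->ba; bab->b; bb->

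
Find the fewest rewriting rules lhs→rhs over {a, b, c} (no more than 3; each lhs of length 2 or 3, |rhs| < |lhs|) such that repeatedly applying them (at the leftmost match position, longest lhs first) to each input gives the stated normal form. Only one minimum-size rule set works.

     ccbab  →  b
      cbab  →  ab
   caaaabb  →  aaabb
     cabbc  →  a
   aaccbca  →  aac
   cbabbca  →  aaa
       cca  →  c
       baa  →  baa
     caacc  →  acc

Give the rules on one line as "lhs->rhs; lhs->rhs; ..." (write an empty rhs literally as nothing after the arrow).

bbc->a; ca->; cb->

  | ccbab => cab => b
  | cbab => ab
  | caaaabb => aaabb
  | cabbc => bbc => a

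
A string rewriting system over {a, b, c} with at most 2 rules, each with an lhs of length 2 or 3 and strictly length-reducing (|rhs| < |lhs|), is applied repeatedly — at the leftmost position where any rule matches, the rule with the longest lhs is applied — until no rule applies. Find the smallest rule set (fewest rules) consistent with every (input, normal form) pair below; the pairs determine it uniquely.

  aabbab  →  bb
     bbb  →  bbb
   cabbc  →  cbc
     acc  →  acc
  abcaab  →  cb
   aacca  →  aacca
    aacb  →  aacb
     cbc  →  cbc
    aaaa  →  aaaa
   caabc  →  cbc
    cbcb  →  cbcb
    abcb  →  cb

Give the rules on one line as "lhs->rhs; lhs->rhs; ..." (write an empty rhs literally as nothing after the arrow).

  | aabbab => bbab => bb
  | bbb
  | cabbc => cbc
  | acc

aab->b; ab->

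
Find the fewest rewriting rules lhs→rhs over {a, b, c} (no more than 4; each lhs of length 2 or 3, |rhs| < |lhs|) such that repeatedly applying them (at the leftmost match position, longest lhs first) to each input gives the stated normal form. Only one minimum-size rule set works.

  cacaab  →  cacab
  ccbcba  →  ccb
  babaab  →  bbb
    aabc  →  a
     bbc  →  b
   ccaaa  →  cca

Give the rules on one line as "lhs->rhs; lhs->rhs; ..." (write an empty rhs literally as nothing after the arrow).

aa->a; ba->b; bc->

  | cacaab => cacab
  | ccbcba => ccba => ccb
  | babaab => bbaab => bbab => bbb
  | aabc => abc => a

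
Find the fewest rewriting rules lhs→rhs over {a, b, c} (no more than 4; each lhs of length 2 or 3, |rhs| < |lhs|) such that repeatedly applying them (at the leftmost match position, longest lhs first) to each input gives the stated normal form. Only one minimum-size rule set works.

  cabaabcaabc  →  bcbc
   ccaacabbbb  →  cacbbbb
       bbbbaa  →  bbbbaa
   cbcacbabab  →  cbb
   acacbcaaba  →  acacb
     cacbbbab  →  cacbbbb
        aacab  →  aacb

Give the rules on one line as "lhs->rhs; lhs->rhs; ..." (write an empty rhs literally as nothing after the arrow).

ab->b; cba->; cca->c

  | cabaabcaabc => cbaabcaabc => abcaabc => bcaabc => bcabc => bcbc
  | ccaacabbbb => cacabbbb => cacbbbb
  | bbbbaa
  | cbcacbabab => cbcabab => cbcbab => cbb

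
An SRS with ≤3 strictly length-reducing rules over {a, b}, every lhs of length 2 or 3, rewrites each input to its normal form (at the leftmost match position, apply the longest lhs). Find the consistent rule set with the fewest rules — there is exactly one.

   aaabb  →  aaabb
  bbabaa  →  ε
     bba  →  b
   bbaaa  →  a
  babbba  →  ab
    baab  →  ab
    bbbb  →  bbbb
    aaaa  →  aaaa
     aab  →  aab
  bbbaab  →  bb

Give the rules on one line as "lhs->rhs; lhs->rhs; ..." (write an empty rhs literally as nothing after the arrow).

  | aaabb
  | bbabaa => bbaa => ba => ε
  | bba => b
  | bbaaa => baa => a

ba->; bab->a; bba->b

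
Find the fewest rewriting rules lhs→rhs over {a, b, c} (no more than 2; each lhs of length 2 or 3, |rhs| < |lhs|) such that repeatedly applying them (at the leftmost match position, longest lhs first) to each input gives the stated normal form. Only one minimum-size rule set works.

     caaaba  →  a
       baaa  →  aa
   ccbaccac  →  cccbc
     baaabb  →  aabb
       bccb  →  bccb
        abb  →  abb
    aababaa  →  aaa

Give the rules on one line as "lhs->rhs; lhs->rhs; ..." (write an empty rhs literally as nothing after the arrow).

  | caaaba => baaba => aba => a
  | baaa => aa
  | ccbaccac => ccccac => cccbc
  | baaabb => aabb

ba->; ca->b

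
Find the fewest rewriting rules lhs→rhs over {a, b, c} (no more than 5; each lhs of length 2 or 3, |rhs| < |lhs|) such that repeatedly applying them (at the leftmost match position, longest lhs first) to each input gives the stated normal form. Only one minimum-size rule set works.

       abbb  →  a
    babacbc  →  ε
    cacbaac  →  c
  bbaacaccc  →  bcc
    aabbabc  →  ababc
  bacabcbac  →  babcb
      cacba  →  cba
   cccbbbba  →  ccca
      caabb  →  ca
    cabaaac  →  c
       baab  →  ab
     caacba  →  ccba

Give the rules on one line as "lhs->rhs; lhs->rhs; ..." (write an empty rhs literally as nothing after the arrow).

aa->b; ac->; bb->a; caa->c

  | abbb => aab => bb => a
  | babacbc => babbc => baac => bbc => ac => ε
  | cacbaac => cbaac => cbbc => cac => c
  | bbaacaccc => aaacaccc => bacaccc => baccc => bcc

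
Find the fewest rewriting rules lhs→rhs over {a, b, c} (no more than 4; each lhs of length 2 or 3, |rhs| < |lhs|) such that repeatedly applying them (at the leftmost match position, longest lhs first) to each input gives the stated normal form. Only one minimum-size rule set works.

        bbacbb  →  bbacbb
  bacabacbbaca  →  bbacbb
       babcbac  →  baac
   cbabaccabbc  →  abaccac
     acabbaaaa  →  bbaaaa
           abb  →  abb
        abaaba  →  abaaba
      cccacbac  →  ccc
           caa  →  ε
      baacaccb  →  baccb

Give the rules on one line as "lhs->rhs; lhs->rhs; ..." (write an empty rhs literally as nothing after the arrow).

  | bbacbb
  | bacabacbbaca => bbacbbaca => bbacbb
  | babcbac => bacbac => baac
  | cbabaccabbc => abaccabbc => abaccabc => abaccac

aca->; bc->c; caa->; cba->a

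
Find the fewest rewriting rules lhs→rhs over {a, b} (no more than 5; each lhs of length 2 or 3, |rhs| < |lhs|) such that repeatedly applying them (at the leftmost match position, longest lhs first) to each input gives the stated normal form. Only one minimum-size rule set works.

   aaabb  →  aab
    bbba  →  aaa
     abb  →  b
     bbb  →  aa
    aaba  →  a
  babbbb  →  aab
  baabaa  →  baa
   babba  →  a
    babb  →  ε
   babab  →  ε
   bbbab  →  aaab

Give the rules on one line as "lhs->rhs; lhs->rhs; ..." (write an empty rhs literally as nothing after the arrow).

  | aaabb => aab
  | bbba => aaa
  | abb => b
  | bbb => aa

aba->; abb->b; bb->; bbb->aa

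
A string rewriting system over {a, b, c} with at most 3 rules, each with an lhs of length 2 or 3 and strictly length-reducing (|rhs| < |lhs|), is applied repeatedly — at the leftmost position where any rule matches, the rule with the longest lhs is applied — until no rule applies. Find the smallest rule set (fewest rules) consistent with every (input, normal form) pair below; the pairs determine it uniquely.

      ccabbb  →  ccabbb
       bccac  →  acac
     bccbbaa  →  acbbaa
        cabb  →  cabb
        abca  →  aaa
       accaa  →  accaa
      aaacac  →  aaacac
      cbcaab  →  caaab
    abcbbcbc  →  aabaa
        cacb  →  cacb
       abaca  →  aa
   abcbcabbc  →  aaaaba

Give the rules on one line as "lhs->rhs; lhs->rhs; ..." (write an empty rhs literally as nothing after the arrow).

bac->; bc->a

  | ccabbb
  | bccac => acac
  | bccbbaa => acbbaa
  | cabb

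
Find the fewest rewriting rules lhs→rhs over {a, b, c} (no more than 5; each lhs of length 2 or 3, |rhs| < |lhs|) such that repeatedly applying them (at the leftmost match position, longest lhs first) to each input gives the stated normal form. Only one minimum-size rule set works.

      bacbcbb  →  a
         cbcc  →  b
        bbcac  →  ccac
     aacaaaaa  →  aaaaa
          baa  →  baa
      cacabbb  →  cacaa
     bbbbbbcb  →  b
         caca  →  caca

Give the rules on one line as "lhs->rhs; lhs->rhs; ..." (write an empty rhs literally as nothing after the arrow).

aac->; acc->b; bb->c; cb->a

  | bacbcbb => baacbb => bbb => cb => a
  | cbcc => acc => b
  | bbcac => ccac
  | aacaaaaa => aaaaa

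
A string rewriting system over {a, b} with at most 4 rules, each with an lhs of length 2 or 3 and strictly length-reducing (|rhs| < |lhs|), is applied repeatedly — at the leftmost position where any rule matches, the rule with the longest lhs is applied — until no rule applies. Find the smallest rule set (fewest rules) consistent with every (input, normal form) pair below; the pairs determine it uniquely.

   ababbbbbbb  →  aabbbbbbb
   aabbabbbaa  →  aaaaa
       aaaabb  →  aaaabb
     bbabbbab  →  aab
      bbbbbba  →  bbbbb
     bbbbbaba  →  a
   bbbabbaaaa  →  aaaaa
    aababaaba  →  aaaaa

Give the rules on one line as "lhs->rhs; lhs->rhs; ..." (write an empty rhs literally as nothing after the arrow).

  | ababbbbbbb => aabbbbbbb
  | aabbabbbaa => aababbbaa => aaabbbaa => aaabbaa => aaabaa => aaaaa
  | aaaabb
  | bbabbbab => babbbab => abbbab => abbab => abab => aab

ba->; baa->aa; bab->ab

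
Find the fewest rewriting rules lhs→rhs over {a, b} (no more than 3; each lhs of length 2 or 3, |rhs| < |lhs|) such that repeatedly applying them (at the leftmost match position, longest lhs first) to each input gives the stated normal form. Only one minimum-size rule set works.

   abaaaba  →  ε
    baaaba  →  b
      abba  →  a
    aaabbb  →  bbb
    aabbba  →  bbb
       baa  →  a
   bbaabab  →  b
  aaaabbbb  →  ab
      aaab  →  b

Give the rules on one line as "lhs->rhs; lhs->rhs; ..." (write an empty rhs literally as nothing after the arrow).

aa->b; abb->ab; ba->

  | abaaaba => aaaba => baba => ba => ε
  | baaaba => aaba => bba => b
  | abba => aba => a
  | aaabbb => babbb => bbb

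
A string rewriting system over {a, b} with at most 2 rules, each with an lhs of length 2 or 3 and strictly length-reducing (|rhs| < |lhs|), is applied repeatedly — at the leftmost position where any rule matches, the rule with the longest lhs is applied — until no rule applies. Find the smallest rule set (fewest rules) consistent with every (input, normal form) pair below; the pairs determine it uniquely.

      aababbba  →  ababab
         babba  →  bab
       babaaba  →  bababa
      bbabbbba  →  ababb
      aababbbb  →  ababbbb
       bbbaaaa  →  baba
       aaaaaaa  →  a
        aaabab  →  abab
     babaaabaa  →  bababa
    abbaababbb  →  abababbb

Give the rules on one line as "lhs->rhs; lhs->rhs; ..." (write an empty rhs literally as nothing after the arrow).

aa->a; bba->ab

  | aababbba => ababbba => ababab
  | babba => baab => bab
  | babaaba => bababa
  | bbabbbba => abbbbba => abbbab => ababb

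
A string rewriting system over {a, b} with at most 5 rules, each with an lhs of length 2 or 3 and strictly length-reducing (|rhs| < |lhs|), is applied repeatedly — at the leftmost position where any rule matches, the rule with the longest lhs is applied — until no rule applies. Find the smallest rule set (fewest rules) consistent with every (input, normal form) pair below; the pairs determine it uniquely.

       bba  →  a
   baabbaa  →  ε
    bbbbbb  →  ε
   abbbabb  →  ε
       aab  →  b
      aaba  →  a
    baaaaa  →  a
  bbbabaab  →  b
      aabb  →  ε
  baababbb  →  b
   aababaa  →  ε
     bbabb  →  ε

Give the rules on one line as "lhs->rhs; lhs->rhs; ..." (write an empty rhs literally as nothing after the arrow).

aa->; ab->b; ba->a; bb->

  | bba => a
  | baabbaa => aabbaa => bbaa => aa => ε
  | bbbbbb => bbbb => bb => ε
  | abbbabb => bbbabb => babb => abb => bb => ε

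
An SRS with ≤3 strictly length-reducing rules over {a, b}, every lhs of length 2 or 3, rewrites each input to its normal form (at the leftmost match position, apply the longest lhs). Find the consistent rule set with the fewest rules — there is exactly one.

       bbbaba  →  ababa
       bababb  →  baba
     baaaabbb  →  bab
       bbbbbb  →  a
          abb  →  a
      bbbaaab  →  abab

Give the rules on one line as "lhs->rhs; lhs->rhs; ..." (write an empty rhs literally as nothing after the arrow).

aa->a; bb->a

  | bbbaba => ababa
  | bababb => babaa => baba
  | baaaabbb => baaabbb => baabbb => babbb => baab => bab
  | bbbbbb => abbbb => aabb => abb => aa => a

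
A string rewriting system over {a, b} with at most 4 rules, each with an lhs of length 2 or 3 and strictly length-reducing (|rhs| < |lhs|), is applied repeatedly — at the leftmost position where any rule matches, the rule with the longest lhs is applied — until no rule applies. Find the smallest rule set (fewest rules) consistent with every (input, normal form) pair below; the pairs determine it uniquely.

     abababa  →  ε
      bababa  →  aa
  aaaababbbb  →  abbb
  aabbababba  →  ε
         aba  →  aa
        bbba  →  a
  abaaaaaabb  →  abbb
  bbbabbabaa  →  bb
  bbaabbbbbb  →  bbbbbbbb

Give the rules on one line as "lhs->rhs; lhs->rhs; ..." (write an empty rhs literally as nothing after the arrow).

aaa->; ba->a; baa->b; bab->

  | abababa => aaba => aaa => ε
  | bababa => aba => aa
  | aaaababbbb => ababbbb => abbb
  | aabbababba => aababba => aaba => aaa => ε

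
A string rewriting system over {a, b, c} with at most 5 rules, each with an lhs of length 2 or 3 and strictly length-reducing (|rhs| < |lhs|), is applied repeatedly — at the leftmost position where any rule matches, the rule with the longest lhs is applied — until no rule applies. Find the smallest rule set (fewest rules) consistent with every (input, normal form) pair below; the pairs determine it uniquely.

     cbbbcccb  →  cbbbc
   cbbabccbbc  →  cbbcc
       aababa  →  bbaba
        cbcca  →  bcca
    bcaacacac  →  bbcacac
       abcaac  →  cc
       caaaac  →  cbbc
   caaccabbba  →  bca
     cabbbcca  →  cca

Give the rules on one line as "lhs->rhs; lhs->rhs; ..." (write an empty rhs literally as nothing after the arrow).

  | cbbbcccb => cbbbc
  | cbbabccbbc => cbbabbc => cbbcc
  | aababa => bbaba
  | cbcca => bcca

aa->b; abb->c; cbc->bc; ccb->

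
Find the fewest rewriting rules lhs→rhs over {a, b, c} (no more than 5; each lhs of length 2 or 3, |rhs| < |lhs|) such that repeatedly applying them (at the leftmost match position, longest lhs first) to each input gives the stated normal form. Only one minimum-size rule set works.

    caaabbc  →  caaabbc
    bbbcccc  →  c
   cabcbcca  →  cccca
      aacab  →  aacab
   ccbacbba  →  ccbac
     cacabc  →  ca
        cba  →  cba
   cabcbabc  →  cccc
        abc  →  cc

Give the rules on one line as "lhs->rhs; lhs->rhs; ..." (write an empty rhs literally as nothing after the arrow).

  | caaabbc
  | bbbcccc => bbccc => bcc => c
  | cabcbcca => cccbcca => cccca
  | aacab

abc->cc; bba->; bcc->c; cac->ca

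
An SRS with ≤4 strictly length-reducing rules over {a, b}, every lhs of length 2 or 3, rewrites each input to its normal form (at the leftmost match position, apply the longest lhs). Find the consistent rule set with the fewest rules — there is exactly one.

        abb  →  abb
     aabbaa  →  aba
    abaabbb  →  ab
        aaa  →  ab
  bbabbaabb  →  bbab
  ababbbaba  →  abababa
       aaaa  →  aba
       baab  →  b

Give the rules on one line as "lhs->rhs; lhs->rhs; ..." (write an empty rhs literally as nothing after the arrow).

aa->b; aaa->ab; bbb->aa

  | abb
  | aabbaa => bbbaa => aaaa => aba
  | abaabbb => abbbbb => aaabb => abbb => aaa => ab
  | aaa => ab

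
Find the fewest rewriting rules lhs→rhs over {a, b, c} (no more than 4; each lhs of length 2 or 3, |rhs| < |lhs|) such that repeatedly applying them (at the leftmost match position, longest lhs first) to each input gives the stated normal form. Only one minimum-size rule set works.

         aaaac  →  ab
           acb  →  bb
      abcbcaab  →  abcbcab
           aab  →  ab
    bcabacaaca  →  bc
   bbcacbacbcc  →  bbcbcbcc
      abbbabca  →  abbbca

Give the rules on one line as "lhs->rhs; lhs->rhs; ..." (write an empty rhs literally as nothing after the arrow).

  | aaaac => aaab => aab => ab
  | acb => bb
  | abcbcaab => abcbcab
  | aab => ab

aab->ab; ac->b; ba->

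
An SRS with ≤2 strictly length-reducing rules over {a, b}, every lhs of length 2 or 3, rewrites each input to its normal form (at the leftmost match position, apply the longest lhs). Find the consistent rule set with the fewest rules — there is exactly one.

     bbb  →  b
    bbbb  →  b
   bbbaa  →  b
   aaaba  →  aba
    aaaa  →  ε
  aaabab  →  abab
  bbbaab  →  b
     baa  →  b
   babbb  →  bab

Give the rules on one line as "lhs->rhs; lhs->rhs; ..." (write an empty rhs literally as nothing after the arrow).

  | bbb => bb => b
  | bbbb => bbb => bb => b
  | bbbaa => bbaa => baa => b
  | aaaba => aba

aa->; bb->b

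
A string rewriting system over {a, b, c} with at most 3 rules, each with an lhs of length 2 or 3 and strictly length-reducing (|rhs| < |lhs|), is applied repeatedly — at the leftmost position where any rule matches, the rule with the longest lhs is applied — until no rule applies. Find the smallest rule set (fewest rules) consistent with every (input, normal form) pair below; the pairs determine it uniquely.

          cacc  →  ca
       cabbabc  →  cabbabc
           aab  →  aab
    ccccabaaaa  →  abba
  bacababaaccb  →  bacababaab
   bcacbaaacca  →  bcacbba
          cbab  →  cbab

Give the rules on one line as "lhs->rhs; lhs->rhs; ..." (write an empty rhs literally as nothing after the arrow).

  | cacc => ca
  | cabbabc
  | aab
  | ccccabaaaa => ccabaaaa => abaaaa => abba

aaa->b; cc->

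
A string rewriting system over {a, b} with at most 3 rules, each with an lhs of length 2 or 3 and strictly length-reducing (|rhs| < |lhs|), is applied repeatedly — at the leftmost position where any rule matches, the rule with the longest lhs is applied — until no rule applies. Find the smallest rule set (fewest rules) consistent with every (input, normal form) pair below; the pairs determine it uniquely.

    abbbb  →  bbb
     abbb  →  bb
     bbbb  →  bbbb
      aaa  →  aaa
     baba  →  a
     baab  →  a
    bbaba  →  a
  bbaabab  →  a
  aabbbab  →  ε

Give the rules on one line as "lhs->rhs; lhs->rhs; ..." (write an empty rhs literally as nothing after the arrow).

  | abbbb => bbb
  | abbb => bb
  | bbbb
  | aaa

ab->; ba->a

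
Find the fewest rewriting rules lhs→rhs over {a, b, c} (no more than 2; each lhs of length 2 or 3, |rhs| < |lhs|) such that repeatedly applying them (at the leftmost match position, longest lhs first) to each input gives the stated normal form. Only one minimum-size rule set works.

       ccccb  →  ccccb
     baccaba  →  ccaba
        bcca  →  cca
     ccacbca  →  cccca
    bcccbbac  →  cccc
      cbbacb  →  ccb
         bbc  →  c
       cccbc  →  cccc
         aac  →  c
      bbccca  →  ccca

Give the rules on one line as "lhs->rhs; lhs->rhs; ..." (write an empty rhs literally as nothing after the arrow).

  | ccccb
  | baccaba => bccaba => ccaba
  | bcca => cca
  | ccacbca => cccbca => cccca

ac->c; bc->c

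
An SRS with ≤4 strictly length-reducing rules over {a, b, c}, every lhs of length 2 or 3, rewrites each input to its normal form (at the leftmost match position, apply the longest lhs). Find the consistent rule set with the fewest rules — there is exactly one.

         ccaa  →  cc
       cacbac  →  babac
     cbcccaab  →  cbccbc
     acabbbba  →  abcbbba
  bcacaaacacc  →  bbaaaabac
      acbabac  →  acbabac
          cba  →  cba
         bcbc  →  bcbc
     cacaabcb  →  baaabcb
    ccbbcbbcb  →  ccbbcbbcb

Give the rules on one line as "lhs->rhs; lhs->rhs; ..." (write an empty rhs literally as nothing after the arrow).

ca->c; cab->bc; cac->ba

  | ccaa => cca => cc
  | cacbac => babac
  | cbcccaab => cbcccab => cbccbc
  | acabbbba => abcbbba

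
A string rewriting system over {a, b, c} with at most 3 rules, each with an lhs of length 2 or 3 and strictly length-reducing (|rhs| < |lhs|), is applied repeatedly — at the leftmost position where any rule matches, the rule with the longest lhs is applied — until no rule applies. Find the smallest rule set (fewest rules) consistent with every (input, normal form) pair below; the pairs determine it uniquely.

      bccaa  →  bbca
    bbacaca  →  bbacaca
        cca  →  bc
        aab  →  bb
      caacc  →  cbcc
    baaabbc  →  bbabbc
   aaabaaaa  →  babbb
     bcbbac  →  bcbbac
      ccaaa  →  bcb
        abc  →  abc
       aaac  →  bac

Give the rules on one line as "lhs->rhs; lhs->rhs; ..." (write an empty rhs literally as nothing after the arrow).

  | bccaa => bbca
  | bbacaca
  | cca => bc
  | aab => bb

aa->b; cca->bc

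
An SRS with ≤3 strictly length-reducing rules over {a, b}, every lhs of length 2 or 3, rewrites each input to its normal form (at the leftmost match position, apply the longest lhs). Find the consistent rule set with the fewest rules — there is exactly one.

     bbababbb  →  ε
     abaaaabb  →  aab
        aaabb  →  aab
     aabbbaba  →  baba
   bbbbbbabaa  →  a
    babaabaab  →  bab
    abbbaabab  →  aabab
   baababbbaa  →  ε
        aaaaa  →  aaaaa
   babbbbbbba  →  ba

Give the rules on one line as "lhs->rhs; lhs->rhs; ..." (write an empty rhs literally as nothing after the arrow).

  | bbababbb => ababbb => abbb => bb => ε
  | abaaaabb => aaabb => aab
  | aaabb => aab
  | aabbbaba => abbaba => baba

abb->b; baa->; bb->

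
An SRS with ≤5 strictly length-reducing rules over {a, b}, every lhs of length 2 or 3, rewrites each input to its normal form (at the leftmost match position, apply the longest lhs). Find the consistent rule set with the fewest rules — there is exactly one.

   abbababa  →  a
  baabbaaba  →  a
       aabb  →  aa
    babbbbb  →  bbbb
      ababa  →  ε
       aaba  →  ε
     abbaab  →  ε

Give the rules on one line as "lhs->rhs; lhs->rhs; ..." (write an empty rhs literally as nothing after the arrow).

  | abbababa => abababa => aababa => aaaba => baba => a
  | baabbaaba => abbaaba => abaaba => aaaba => baba => a
  | aabb => aab => aa
  | babbbbb => bbbb

aaa->ba; ab->a; ba->; bab->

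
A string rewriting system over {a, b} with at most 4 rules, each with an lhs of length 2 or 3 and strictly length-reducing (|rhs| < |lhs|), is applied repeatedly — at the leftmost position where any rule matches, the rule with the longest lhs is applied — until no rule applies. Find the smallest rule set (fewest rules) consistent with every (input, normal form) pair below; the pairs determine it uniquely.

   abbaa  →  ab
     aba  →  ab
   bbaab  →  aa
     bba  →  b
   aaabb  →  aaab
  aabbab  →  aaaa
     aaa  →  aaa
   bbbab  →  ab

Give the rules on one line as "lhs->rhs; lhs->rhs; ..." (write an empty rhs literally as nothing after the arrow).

ba->b; bab->aa; bb->b; bbb->

  | abbaa => abaa => aba => ab
  | aba => ab
  | bbaab => baab => bab => aa
  | bba => ba => b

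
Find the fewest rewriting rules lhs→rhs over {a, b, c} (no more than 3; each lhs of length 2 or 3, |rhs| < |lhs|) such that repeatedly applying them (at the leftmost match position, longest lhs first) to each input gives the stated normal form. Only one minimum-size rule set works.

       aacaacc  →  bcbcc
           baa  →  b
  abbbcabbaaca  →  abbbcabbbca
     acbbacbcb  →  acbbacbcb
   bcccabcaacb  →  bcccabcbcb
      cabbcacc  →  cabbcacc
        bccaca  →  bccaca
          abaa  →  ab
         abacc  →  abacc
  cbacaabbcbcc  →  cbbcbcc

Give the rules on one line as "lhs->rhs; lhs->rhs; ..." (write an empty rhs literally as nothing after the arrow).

aa->; aac->bc; cba->

  | aacaacc => bcaacc => bcbcc
  | baa => b
  | abbbcabbaaca => abbbcabbbca
  | acbbacbcb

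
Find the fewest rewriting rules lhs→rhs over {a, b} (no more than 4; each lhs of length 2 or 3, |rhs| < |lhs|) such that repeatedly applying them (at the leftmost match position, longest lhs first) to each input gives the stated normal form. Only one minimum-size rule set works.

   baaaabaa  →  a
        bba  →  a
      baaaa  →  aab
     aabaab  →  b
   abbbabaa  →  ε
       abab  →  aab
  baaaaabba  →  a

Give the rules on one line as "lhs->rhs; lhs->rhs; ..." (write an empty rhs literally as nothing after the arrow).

aaa->b; ba->a; baa->ab; bb->

  | baaaabaa => abaabaa => aabbaa => aaaa => ba => a
  | bba => a
  | baaaa => abaa => aab
  | aabaab => aaabb => bbb => b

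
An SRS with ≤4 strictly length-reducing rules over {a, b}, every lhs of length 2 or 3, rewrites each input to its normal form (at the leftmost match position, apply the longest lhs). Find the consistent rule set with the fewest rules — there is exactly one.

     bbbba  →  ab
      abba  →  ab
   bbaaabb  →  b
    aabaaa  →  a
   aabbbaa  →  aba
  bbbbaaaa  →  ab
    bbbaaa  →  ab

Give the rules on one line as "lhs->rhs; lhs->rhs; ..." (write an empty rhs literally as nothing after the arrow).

aa->b; bb->a; bba->b

  | bbbba => abba => ab
  | abba => ab
  | bbaaabb => baabb => bbbb => abb => aa => b
  | aabaaa => bbaaa => baa => bb => a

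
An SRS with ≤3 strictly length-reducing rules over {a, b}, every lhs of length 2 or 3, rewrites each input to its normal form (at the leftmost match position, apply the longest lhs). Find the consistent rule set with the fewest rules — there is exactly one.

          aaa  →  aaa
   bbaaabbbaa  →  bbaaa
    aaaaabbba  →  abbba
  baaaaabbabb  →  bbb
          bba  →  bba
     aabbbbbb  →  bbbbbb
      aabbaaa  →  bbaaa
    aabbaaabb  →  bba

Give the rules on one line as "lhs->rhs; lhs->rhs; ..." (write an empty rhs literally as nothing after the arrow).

  | aaa
  | bbaaabbbaa => bbabbbaa => bbabbaa => bbabaa => bbaaa
  | aaaaabbba => aaabbba => abbba
  | baaaaabbabb => baaabbabb => babbabb => bababb => baabb => bbb

aab->b; bab->ba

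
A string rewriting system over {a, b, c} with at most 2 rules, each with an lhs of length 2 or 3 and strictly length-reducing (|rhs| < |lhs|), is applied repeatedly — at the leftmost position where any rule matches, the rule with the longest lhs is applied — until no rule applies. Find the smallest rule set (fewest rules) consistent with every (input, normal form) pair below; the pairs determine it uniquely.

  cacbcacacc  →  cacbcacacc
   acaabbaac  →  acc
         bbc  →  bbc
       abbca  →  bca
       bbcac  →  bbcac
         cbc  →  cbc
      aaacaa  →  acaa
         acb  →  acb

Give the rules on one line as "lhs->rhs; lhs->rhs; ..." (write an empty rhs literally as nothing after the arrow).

  | cacbcacacc
  | acaabbaac => acabaac => acaac => acc
  | bbc
  | abbca => bca

aac->c; ab->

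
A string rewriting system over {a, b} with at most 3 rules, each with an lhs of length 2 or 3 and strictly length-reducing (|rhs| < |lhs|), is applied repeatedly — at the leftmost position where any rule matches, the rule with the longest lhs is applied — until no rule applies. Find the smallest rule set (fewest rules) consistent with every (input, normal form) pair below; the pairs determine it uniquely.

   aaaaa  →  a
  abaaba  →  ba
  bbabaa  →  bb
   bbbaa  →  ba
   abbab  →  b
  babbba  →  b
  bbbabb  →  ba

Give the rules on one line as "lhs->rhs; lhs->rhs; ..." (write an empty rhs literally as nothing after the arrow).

aa->; ab->; bbb->ba

  | aaaaa => aaa => a
  | abaaba => aaba => ba
  | bbabaa => bbaa => bb
  | bbbaa => baaa => ba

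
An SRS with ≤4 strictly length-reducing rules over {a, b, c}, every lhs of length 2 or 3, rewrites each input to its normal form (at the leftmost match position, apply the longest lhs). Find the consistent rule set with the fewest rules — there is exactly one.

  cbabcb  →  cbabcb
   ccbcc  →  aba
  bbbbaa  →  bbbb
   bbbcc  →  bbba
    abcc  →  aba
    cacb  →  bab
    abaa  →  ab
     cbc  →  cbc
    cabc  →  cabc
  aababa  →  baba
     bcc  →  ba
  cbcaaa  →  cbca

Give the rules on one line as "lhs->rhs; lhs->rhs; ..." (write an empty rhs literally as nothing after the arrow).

  | cbabcb
  | ccbcc => abcc => aba
  | bbbbaa => bbbb
  | bbbcc => bbba

aa->; cac->ba; cc->a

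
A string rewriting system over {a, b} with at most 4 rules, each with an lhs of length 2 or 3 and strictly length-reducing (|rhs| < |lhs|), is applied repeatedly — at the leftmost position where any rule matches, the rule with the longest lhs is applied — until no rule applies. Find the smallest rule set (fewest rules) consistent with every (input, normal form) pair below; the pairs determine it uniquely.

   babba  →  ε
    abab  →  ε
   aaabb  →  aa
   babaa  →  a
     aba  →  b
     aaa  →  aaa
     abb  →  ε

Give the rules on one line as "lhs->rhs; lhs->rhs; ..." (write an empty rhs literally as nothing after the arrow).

ab->; aba->b; abb->ab; bb->

  | babba => baba => bb => ε
  | abab => bb => ε
  | aaabb => aaab => aa
  | babaa => bba => a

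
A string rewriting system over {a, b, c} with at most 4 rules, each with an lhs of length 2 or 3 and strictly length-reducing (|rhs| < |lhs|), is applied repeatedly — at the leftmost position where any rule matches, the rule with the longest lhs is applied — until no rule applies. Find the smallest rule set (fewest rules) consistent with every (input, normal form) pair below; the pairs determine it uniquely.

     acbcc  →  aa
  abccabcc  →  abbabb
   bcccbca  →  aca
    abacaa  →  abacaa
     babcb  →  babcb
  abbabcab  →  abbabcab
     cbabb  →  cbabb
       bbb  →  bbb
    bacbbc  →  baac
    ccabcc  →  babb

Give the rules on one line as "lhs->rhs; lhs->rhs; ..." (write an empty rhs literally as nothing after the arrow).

bbc->cb; cbb->a; cc->b

  | acbcc => acbb => aa
  | abccabcc => abbabcc => abbabb
  | bcccbca => bbcbca => cbbca => aca
  | abacaa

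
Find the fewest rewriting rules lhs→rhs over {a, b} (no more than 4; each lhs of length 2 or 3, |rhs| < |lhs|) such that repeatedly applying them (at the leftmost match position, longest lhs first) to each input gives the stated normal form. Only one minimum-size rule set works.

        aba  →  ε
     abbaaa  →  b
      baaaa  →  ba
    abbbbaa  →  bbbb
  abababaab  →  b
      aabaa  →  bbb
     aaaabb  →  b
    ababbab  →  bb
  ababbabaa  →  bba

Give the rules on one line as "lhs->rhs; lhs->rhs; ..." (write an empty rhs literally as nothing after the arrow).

  | aba => ε
  | abbaaa => baaa => b
  | baaaa => ba
  | abbbbaa => bbbaa => bbbb

aa->b; aaa->; ab->; aba->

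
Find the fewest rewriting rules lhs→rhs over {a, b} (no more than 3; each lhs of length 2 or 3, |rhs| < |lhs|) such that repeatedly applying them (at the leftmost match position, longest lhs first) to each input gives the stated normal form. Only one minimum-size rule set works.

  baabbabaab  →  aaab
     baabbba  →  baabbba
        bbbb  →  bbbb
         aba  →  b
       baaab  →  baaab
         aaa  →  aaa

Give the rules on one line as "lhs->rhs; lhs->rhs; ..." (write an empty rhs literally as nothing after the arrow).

aba->b; bab->a

  | baabbabaab => baabaaab => babaab => aaab
  | baabbba
  | bbbb
  | aba => b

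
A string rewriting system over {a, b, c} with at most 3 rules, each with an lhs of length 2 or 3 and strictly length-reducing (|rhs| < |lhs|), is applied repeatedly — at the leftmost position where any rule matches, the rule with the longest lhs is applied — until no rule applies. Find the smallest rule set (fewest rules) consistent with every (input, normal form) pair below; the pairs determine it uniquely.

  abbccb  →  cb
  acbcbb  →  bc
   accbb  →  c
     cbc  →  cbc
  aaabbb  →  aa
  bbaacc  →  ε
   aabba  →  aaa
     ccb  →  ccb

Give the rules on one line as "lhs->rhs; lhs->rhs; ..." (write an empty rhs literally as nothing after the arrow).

  | abbccb => accb => cb
  | acbcbb => bcbb => bc
  | accbb => cbb => c
  | cbc

ac->; bb->; bbb->c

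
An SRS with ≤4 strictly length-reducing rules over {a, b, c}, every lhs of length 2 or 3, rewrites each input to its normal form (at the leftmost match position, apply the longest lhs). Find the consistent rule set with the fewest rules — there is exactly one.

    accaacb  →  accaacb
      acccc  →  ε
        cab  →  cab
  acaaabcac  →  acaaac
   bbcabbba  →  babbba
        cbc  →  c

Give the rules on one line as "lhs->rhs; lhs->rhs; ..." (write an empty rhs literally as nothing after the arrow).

  | accaacb
  | acccc => abc => ε
  | cab
  | acaaabcac => acaaac

abc->; bc->; ccc->b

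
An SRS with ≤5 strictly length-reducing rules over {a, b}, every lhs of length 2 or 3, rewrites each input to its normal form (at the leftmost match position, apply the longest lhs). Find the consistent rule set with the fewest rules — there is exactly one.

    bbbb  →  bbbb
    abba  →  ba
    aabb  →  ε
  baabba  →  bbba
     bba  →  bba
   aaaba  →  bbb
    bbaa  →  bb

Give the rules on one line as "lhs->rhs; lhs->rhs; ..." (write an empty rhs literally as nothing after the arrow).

  | bbbb
  | abba => ba
  | aabb => ab => ε
  | baabba => bbba

aaa->ba; ab->; aba->bb; baa->b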